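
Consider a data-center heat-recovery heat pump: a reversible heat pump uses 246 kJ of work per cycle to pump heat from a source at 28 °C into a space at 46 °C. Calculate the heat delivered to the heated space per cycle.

Q_H ≈ 4360 kJ

T_H = 46 °C → 46 + 273.15 = 319.15 K.
T_C = 28 °C → 28 + 273.15 = 301.15 K.
COP_HP = T_H/(T_H − T_C) = 319.15/18.00 = 17.7306.
Q_H = COP_HP · W = 17.7306 × 246 = 4360 kJ.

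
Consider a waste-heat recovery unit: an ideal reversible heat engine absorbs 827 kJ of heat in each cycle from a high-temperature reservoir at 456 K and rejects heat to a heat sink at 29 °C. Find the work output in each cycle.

T_C = 29 °C → 29 + 273.15 = 302.15 K.
Since the cycle is reversible, η = 1 − T_C/T_H = 1 − 302.15/456.00 = 0.3374.
W = η·Q_H = 0.3374 × 827 = 279 kJ.

W ≈ 279 kJ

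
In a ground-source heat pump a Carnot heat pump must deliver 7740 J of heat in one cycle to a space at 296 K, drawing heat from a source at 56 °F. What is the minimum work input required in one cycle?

W_in ≈ 249 J

T_C = 56 °F → (56 − 32) × 5/9 = 13.33 °C = 286.48 K.
The Carnot heat-pump COP is COP_HP = T_H/(T_H − T_C) = 296.00/9.52 = 31.1033.
W = Q_H/COP_HP = 7740/31.1033 = 249 J.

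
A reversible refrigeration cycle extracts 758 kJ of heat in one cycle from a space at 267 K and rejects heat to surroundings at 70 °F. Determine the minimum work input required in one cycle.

W_in ≈ 77.4 kJ

T_H = 70 °F → (70 − 32) × 5/9 = 21.11 °C = 294.26 K.
Carnot COP: COP_R = T_C/(T_H − T_C) = 267.00/27.26 = 9.7942.
W = Q_C/COP_R = 758/9.7942 = 77.4 kJ.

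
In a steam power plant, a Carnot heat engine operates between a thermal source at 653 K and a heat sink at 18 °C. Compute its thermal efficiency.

T_C = 18 °C → 18 + 273.15 = 291.15 K.
The Carnot efficiency is η = 1 − T_C/T_H = 1 − 291.15/653.00 = 0.554.

η ≈ 0.554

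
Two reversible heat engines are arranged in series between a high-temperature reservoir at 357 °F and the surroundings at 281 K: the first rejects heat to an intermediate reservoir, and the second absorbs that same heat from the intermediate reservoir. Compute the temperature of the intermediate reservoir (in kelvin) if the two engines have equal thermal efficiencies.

T_m ≈ 357 K

T_H = 357 °F → (357 − 32) × 5/9 = 180.56 °C = 453.71 K.
Equal efficiencies require 1 − T_m/T_H = 1 − T_C/T_m, i.e. T_m/T_H = T_C/T_m, so T_m = √(T_H·T_C) = √(453.71 × 281.00) = 357 K.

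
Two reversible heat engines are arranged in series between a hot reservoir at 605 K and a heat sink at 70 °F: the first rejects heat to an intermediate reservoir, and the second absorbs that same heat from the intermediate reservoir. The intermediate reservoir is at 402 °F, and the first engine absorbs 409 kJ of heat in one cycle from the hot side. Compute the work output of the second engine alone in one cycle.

W₂ ≈ 125 kJ

T_C = 70 °F → (70 − 32) × 5/9 = 21.11 °C = 294.26 K.
T_m = 402 °F → (402 − 32) × 5/9 = 205.56 °C = 478.71 K.
Heat entering the second stage: Q_m = Q_H·(T_m/T_H) = 409 × 478.71/605.00 = 324 kJ.
Second-stage efficiency η₂ = 1 − T_C/T_m = 1 − 294.26/478.71 = 0.3853, so W₂ = η₂·Q_m = 125 kJ.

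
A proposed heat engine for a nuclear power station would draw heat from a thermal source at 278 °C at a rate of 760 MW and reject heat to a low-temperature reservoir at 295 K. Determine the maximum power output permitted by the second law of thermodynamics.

Ẇ_max ≈ 353 MW

T_H = 278 °C → 278 + 273.15 = 551.15 K.
The upper bound on efficiency is η_max = 1 − T_C/T_H = 1 − 295.00/551.15 = 0.4648.
W_max = η_max · Q_H = 0.4648 × 760 = 353 MW.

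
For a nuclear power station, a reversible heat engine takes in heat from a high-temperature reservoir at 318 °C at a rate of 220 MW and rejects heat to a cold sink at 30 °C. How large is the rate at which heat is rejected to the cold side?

T_H = 318 °C → 318 + 273.15 = 591.15 K.
T_C = 30 °C → 30 + 273.15 = 303.15 K.
η_rev = 1 − T_C/T_H = 1 − 303.15/591.15 = 0.4872.
For a reversible cycle Q_C/Q_H = T_C/T_H, so Q_C = 220 × 303.15/591.15 = 112.8 MW.

Q̇_C ≈ 112.8 MW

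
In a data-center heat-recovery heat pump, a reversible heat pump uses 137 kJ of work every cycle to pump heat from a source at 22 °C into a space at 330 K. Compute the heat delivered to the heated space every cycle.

Q_H ≈ 1300 kJ

T_C = 22 °C → 22 + 273.15 = 295.15 K.
Reversible heating COP: COP_HP = T_H/(T_H − T_C) = 330.00/34.85 = 9.4692.
Q_H = COP_HP · W = 9.4692 × 137 = 1300 kJ.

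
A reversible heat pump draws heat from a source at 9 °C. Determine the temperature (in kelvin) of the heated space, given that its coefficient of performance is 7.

T_H ≈ 329 K

T_C = 9 °C → 9 + 273.15 = 282.15 K.
COP_HP = T_H/(T_H − T_C) ⇒ T_H = T_C·COP_HP/(COP_HP − 1) = 282.15 × 7/(7 − 1) = 329 K.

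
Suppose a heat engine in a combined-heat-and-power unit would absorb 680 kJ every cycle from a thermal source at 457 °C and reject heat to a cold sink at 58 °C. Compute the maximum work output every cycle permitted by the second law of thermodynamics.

T_H = 457 °C → 457 + 273.15 = 730.15 K.
T_C = 58 °C → 58 + 273.15 = 331.15 K.
By the Carnot theorem, η_max = 1 − T_C/T_H = 1 − 331.15/730.15 = 0.5465.
W_max = η_max · Q_H = 0.5465 × 680 = 371.6 kJ.

W_max ≈ 371.6 kJ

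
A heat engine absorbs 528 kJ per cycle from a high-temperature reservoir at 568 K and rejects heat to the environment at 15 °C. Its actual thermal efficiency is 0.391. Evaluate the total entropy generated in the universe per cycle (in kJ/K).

ΔS_univ ≈ 0.186 kJ/K

T_C = 15 °C → 15 + 273.15 = 288.15 K.
W = η·Q_H = 0.391 × 528 = 206.4 kJ, so Q_C = Q_H − W = 321.6 kJ.
Entropy balance on the reservoirs: −Q_H/T_H = -0.9296 kJ/K, +Q_C/T_C = 1.116 kJ/K.
ΔS_univ = −Q_H/T_H + Q_C/T_C = 0.186 kJ/K (> 0, since η = 0.391 < η_Carnot = 0.493).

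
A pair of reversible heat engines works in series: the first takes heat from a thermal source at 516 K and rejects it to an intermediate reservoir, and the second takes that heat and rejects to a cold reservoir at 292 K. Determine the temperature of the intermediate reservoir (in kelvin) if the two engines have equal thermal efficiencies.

T_m ≈ 388 K

Equal efficiencies require 1 − T_m/T_H = 1 − T_C/T_m, i.e. T_m/T_H = T_C/T_m, so T_m = √(T_H·T_C) = √(516.00 × 292.00) = 388 K.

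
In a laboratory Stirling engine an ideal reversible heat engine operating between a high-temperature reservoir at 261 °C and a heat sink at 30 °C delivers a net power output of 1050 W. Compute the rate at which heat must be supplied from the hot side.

T_H = 261 °C → 261 + 273.15 = 534.15 K.
T_C = 30 °C → 30 + 273.15 = 303.15 K.
η_rev = 1 − T_C/T_H = 1 − 303.15/534.15 = 0.4325.
Q_H = W/η = 1050/0.4325 = 2430 W.

Q̇_H ≈ 2430 W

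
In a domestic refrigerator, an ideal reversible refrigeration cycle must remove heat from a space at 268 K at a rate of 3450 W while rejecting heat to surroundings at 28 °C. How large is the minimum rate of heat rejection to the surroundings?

Q̇_H ≈ 3880 W

T_H = 28 °C → 28 + 273.15 = 301.15 K.
For a reversible cycle Q_H/Q_C = T_H/T_C, so Q_H = Q_C·T_H/T_C = 3450 × 301.15/268.00 = 3880 W.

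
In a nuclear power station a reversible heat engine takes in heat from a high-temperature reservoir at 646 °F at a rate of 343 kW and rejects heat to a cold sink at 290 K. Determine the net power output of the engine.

Ẇ ≈ 181 kW

T_H = 646 °F → (646 − 32) × 5/9 = 341.11 °C = 614.26 K.
For a reversible engine, η = 1 − T_C/T_H = 1 − 290.00/614.26 = 0.5279.
W = η·Q_H = 0.5279 × 343 = 181 kW.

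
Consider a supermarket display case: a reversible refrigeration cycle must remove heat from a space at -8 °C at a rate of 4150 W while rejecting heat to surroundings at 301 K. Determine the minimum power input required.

T_C = -8 °C → -8 + 273.15 = 265.15 K.
For a reversible refrigerator, COP_R = T_C/(T_H − T_C) = 265.15/35.85 = 7.3961.
W = Q_C/COP_R = 4150/7.3961 = 561 W.

Ẇ_in ≈ 561 W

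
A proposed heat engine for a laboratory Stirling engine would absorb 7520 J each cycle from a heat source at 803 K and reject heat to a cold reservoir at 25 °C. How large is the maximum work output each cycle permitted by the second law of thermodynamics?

W_max ≈ 4730 J

T_C = 25 °C → 25 + 273.15 = 298.15 K.
The upper bound on efficiency is η_max = 1 − T_C/T_H = 1 − 298.15/803.00 = 0.6287.
W_max = η_max · Q_H = 0.6287 × 7520 = 4730 J.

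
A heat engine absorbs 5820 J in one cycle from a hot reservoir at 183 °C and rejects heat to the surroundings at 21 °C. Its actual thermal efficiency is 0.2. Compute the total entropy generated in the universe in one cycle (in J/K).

ΔS_univ ≈ 3.07 J/K

T_H = 183 °C → 183 + 273.15 = 456.15 K.
T_C = 21 °C → 21 + 273.15 = 294.15 K.
W = η·Q_H = 0.2 × 5820 = 1164 J, so Q_C = Q_H − W = 4656 J.
Reservoir entropy changes: ΔS_H = −Q_H/T_H = −5820/456.15 = -12.76 J/K and ΔS_C = +Q_C/T_C = 4656/294.15 = 15.83 J/K.
ΔS_univ = −Q_H/T_H + Q_C/T_C = 3.07 J/K (> 0, since η = 0.2 < η_Carnot = 0.355).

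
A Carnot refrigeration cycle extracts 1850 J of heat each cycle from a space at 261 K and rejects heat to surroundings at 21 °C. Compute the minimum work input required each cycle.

T_H = 21 °C → 21 + 273.15 = 294.15 K.
The reversible coefficient of performance is COP_R = T_C/(T_H − T_C) = 261.00/33.15 = 7.8733.
W = Q_C/COP_R = 1850/7.8733 = 235.0 J.

W_in ≈ 235.0 J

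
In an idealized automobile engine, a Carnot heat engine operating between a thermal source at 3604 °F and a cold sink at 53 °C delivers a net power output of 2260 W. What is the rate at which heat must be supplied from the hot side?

T_H = 3604 °F → (3604 − 32) × 5/9 = 1984.44 °C = 2257.59 K.
T_C = 53 °C → 53 + 273.15 = 326.15 K.
For a reversible engine, η = 1 − T_C/T_H = 1 − 326.15/2257.59 = 0.8555.
Q_H = W/η = 2260/0.8555 = 2640 W.

Q̇_H ≈ 2640 W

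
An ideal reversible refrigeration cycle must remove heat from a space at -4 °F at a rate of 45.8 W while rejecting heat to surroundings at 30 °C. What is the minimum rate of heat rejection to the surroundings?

T_H = 30 °C → 30 + 273.15 = 303.15 K.
T_C = -4 °F → (-4 − 32) × 5/9 = -20.00 °C = 253.15 K.
For a reversible cycle Q_H/Q_C = T_H/T_C, so Q_H = Q_C·T_H/T_C = 45.8 × 303.15/253.15 = 54.8 W.

Q̇_H ≈ 54.8 W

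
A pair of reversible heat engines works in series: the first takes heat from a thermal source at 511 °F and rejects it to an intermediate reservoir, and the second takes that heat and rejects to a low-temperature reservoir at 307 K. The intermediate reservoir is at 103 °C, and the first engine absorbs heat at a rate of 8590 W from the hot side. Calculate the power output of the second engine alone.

Ẇ₂ ≈ 1100 W

T_H = 511 °F → (511 − 32) × 5/9 = 266.11 °C = 539.26 K.
T_m = 103 °C → 103 + 273.15 = 376.15 K.
Heat entering the second stage: Q_m = Q_H·(T_m/T_H) = 8590 × 376.15/539.26 = 5990 W.
Second-stage efficiency η₂ = 1 − T_C/T_m = 1 − 307.00/376.15 = 0.1838, so W₂ = η₂·Q_m = 1100 W.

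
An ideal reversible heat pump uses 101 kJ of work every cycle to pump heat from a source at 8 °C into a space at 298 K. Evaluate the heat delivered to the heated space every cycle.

Q_H ≈ 1790 kJ

T_C = 8 °C → 8 + 273.15 = 281.15 K.
COP_HP = T_H/(T_H − T_C) = 298.00/16.85 = 17.6855.
Q_H = COP_HP · W = 17.6855 × 101 = 1790 kJ.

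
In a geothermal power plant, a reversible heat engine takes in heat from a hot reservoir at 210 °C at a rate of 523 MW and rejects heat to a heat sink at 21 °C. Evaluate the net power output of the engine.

Ẇ ≈ 205 MW

T_H = 210 °C → 210 + 273.15 = 483.15 K.
T_C = 21 °C → 21 + 273.15 = 294.15 K.
Carnot efficiency: η = 1 − T_C/T_H = 1 − 294.15/483.15 = 0.3912.
W = η·Q_H = 0.3912 × 523 = 205 MW.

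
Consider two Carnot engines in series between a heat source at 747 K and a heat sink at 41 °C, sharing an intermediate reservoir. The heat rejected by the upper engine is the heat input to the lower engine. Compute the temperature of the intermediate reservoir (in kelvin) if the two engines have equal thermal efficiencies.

T_m ≈ 484 K

T_C = 41 °C → 41 + 273.15 = 314.15 K.
Equal efficiencies require 1 − T_m/T_H = 1 − T_C/T_m, i.e. T_m/T_H = T_C/T_m, so T_m = √(T_H·T_C) = √(747.00 × 314.15) = 484 K.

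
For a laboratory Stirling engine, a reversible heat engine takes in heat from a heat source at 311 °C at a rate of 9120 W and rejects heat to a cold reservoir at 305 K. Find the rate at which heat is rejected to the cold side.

Q̇_C ≈ 4760 W

T_H = 311 °C → 311 + 273.15 = 584.15 K.
η_rev = 1 − T_C/T_H = 1 − 305.00/584.15 = 0.4779.
For a reversible cycle Q_C/Q_H = T_C/T_H, so Q_C = 9120 × 305.00/584.15 = 4760 W.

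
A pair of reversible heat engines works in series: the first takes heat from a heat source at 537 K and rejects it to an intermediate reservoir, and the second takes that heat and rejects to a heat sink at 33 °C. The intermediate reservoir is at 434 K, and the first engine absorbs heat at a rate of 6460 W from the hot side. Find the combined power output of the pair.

Ẇ_total ≈ 2780 W

T_C = 33 °C → 33 + 273.15 = 306.15 K.
Two reversible stages in series are equivalent to a single Carnot engine between T_H and T_C, so η_total = 1 − T_C/T_H = 1 − 306.15/537.00 = 0.4299.
W_total = η_total · Q_H = 0.4299 × 6460 = 2780 W.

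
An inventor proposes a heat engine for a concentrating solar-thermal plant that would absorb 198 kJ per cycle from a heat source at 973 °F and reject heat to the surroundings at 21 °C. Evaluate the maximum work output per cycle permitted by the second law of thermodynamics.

T_H = 973 °F → (973 − 32) × 5/9 = 522.78 °C = 795.93 K.
T_C = 21 °C → 21 + 273.15 = 294.15 K.
By the Carnot theorem, η_max = 1 − T_C/T_H = 1 − 294.15/795.93 = 0.6304.
W_max = η_max · Q_H = 0.6304 × 198 = 124.8 kJ.

W_max ≈ 124.8 kJ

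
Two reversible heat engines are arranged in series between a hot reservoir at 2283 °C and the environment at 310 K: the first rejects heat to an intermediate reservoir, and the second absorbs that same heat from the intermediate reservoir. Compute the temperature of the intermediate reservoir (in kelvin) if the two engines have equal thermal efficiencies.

T_m ≈ 890.2 K

T_H = 2283 °C → 2283 + 273.15 = 2556.15 K.
Equal efficiencies require 1 − T_m/T_H = 1 − T_C/T_m, i.e. T_m/T_H = T_C/T_m, so T_m = √(T_H·T_C) = √(2556.15 × 310.00) = 890.2 K.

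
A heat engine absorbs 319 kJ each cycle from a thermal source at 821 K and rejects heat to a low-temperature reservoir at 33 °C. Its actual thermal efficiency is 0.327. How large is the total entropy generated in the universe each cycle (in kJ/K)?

ΔS_univ ≈ 0.3127 kJ/K

T_C = 33 °C → 33 + 273.15 = 306.15 K.
W = η·Q_H = 0.327 × 319 = 104.3 kJ, so Q_C = Q_H − W = 214.7 kJ.
Entropy balance on the reservoirs: −Q_H/T_H = -0.3886 kJ/K, +Q_C/T_C = 0.7012 kJ/K.
ΔS_univ = −Q_H/T_H + Q_C/T_C = 0.3127 kJ/K (> 0, since η = 0.327 < η_Carnot = 0.627).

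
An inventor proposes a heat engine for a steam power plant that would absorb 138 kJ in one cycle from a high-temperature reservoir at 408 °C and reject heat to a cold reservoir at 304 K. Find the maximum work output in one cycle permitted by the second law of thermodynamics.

W_max ≈ 76.4 kJ

T_H = 408 °C → 408 + 273.15 = 681.15 K.
The upper bound on efficiency is η_max = 1 − T_C/T_H = 1 − 304.00/681.15 = 0.5537.
W_max = η_max · Q_H = 0.5537 × 138 = 76.4 kJ.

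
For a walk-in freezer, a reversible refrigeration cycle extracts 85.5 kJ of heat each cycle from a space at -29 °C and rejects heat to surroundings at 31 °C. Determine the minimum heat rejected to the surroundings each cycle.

T_H = 31 °C → 31 + 273.15 = 304.15 K.
T_C = -29 °C → -29 + 273.15 = 244.15 K.
For a reversible cycle Q_H/Q_C = T_H/T_C, so Q_H = Q_C·T_H/T_C = 85.5 × 304.15/244.15 = 107 kJ.

Q_H ≈ 107 kJ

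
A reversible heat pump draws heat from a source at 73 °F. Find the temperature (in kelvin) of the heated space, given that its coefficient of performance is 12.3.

T_H ≈ 322 K

T_C = 73 °F → (73 − 32) × 5/9 = 22.78 °C = 295.93 K.
COP_HP = T_H/(T_H − T_C) ⇒ T_H = T_C·COP_HP/(COP_HP − 1) = 295.93 × 12.3/(12.3 − 1) = 322 K.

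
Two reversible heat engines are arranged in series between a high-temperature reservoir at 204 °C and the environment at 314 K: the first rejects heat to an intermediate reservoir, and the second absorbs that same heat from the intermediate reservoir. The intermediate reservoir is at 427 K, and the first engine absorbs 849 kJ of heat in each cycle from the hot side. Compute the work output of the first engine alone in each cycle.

W₁ ≈ 89.23 kJ

T_H = 204 °C → 204 + 273.15 = 477.15 K.
First-stage efficiency η₁ = 1 − T_m/T_H = 1 − 427.00/477.15 = 0.1051.
W₁ = η₁·Q_H = 0.1051 × 849 = 89.23 kJ.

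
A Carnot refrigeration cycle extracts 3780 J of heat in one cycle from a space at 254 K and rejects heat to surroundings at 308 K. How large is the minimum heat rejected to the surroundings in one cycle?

Q_H ≈ 4580 J

For a reversible cycle Q_H/Q_C = T_H/T_C, so Q_H = Q_C·T_H/T_C = 3780 × 308.00/254.00 = 4580 J.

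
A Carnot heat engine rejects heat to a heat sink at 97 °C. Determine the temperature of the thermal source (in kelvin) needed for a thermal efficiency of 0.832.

T_C = 97 °C → 97 + 273.15 = 370.15 K.
From η = 1 − T_C/T_H, solving for T_H gives T_H = T_C/(1 − η) = 370.15/(1 − 0.832) = 2203 K.

T_H ≈ 2203 K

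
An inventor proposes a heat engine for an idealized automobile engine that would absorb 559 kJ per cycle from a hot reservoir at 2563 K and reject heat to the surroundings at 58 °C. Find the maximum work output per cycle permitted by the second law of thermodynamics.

W_max ≈ 487 kJ

T_C = 58 °C → 58 + 273.15 = 331.15 K.
By the Carnot theorem, η_max = 1 − T_C/T_H = 1 − 331.15/2563.00 = 0.8708.
W_max = η_max · Q_H = 0.8708 × 559 = 487 kJ.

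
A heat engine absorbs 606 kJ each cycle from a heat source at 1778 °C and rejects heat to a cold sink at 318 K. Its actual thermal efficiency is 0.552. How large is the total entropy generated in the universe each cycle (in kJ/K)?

ΔS_univ ≈ 0.558 kJ/K

T_H = 1778 °C → 1778 + 273.15 = 2051.15 K.
W = η·Q_H = 0.552 × 606 = 334.5 kJ, so Q_C = Q_H − W = 271.5 kJ.
Entropy balance on the reservoirs: −Q_H/T_H = -0.2954 kJ/K, +Q_C/T_C = 0.8537 kJ/K.
ΔS_univ = −Q_H/T_H + Q_C/T_C = 0.558 kJ/K (> 0, since η = 0.552 < η_Carnot = 0.845).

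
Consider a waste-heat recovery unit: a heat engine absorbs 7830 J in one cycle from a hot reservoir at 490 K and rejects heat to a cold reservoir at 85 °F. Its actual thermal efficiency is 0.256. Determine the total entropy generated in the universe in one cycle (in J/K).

ΔS_univ ≈ 3.27 J/K

T_C = 85 °F → (85 − 32) × 5/9 = 29.44 °C = 302.59 K.
W = η·Q_H = 0.256 × 7830 = 2004 J, so Q_C = Q_H − W = 5826 J.
Entropy balance on the reservoirs: −Q_H/T_H = -15.98 J/K, +Q_C/T_C = 19.25 J/K.
ΔS_univ = −Q_H/T_H + Q_C/T_C = 3.27 J/K (> 0, since η = 0.256 < η_Carnot = 0.382).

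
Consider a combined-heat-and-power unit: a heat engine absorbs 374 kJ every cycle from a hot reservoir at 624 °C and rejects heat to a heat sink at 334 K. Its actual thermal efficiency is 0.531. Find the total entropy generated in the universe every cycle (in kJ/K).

ΔS_univ ≈ 0.1083 kJ/K

T_H = 624 °C → 624 + 273.15 = 897.15 K.
W = η·Q_H = 0.531 × 374 = 198.6 kJ, so Q_C = Q_H − W = 175.4 kJ.
Entropy balance on the reservoirs: −Q_H/T_H = -0.4169 kJ/K, +Q_C/T_C = 0.5252 kJ/K.
ΔS_univ = −Q_H/T_H + Q_C/T_C = 0.1083 kJ/K (> 0, since η = 0.531 < η_Carnot = 0.628).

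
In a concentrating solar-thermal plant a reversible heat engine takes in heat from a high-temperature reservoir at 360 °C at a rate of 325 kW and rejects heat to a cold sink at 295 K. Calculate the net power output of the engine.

T_H = 360 °C → 360 + 273.15 = 633.15 K.
The Carnot efficiency is η = 1 − T_C/T_H = 1 − 295.00/633.15 = 0.5341.
W = η·Q_H = 0.5341 × 325 = 174 kW.

Ẇ ≈ 174 kW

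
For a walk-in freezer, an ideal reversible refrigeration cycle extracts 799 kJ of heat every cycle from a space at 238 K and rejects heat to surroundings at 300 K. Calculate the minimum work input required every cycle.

W_in ≈ 208 kJ

The reversible coefficient of performance is COP_R = T_C/(T_H − T_C) = 238.00/62.00 = 3.8387.
W = Q_C/COP_R = 799/3.8387 = 208 kJ.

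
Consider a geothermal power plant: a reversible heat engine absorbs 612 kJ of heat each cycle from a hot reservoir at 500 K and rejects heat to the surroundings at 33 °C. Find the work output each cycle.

W ≈ 237.3 kJ

T_C = 33 °C → 33 + 273.15 = 306.15 K.
Carnot efficiency: η = 1 − T_C/T_H = 1 − 306.15/500.00 = 0.3877.
W = η·Q_H = 0.3877 × 612 = 237.3 kJ.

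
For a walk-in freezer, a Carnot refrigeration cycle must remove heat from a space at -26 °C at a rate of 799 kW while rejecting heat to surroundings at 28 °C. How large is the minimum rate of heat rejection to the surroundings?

Q̇_H ≈ 974 kW

T_H = 28 °C → 28 + 273.15 = 301.15 K.
T_C = -26 °C → -26 + 273.15 = 247.15 K.
For a reversible cycle Q_H/Q_C = T_H/T_C, so Q_H = Q_C·T_H/T_C = 799 × 301.15/247.15 = 974 kW.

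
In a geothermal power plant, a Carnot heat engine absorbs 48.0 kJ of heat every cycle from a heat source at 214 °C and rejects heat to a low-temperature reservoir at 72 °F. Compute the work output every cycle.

T_H = 214 °C → 214 + 273.15 = 487.15 K.
T_C = 72 °F → (72 − 32) × 5/9 = 22.22 °C = 295.37 K.
For a reversible engine, η = 1 − T_C/T_H = 1 − 295.37/487.15 = 0.3937.
W = η·Q_H = 0.3937 × 48.0 = 18.9 kJ.

W ≈ 18.9 kJ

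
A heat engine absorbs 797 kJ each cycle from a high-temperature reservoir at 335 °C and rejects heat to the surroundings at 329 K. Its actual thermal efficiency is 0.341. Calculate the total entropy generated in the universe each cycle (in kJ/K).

T_H = 335 °C → 335 + 273.15 = 608.15 K.
W = η·Q_H = 0.341 × 797 = 271.8 kJ, so Q_C = Q_H − W = 525.2 kJ.
Reservoir entropy changes: ΔS_H = −Q_H/T_H = −797/608.15 = -1.311 kJ/K and ΔS_C = +Q_C/T_C = 525.2/329.00 = 1.596 kJ/K.
ΔS_univ = −Q_H/T_H + Q_C/T_C = 0.286 kJ/K (> 0, since η = 0.341 < η_Carnot = 0.459).

ΔS_univ ≈ 0.286 kJ/K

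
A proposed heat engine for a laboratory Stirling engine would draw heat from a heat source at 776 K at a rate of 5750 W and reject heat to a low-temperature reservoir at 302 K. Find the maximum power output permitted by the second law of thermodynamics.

The upper bound on efficiency is η_max = 1 − T_C/T_H = 1 − 302.00/776.00 = 0.6108.
W_max = η_max · Q_H = 0.6108 × 5750 = 3510 W.

Ẇ_max ≈ 3510 W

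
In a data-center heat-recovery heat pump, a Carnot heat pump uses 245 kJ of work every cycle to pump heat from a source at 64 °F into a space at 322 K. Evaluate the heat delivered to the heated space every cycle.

T_C = 64 °F → (64 − 32) × 5/9 = 17.78 °C = 290.93 K.
COP_HP = T_H/(T_H − T_C) = 322.00/31.07 = 10.3630.
Q_H = COP_HP · W = 10.3630 × 245 = 2539 kJ.

Q_H ≈ 2539 kJ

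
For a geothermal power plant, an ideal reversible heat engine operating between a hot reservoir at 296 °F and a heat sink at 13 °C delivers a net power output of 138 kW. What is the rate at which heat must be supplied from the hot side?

Q̇_H ≈ 433 kW

T_H = 296 °F → (296 − 32) × 5/9 = 146.67 °C = 419.82 K.
T_C = 13 °C → 13 + 273.15 = 286.15 K.
For a reversible engine, η = 1 − T_C/T_H = 1 − 286.15/419.82 = 0.3184.
Q_H = W/η = 138/0.3184 = 433 kW.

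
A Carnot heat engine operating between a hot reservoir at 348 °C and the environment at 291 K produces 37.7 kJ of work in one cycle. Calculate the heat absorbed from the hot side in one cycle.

T_H = 348 °C → 348 + 273.15 = 621.15 K.
Carnot efficiency: η = 1 − T_C/T_H = 1 − 291.00/621.15 = 0.5315.
Q_H = W/η = 37.7/0.5315 = 70.9 kJ.

Q_H ≈ 70.9 kJ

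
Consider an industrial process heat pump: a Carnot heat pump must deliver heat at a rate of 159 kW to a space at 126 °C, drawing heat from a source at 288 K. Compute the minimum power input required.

Ẇ_in ≈ 44.3 kW

T_H = 126 °C → 126 + 273.15 = 399.15 K.
The Carnot heat-pump COP is COP_HP = T_H/(T_H − T_C) = 399.15/111.15 = 3.5911.
W = Q_H/COP_HP = 159/3.5911 = 44.3 kW.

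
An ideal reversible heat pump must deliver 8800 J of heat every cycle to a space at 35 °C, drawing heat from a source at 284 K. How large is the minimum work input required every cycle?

W_in ≈ 690 J

T_H = 35 °C → 35 + 273.15 = 308.15 K.
The Carnot heat-pump COP is COP_HP = T_H/(T_H − T_C) = 308.15/24.15 = 12.7598.
W = Q_H/COP_HP = 8800/12.7598 = 690 J.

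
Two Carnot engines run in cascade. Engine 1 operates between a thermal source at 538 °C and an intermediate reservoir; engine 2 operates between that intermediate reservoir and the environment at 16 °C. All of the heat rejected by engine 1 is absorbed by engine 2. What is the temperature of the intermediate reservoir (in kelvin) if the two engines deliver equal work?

T_m ≈ 550 K

T_H = 538 °C → 538 + 273.15 = 811.15 K.
T_C = 16 °C → 16 + 273.15 = 289.15 K.
For reversible stages Q_m = Q_H·(T_m/T_H). Setting W₁ = Q_H(1 − T_m/T_H) equal to W₂ = Q_m(1 − T_C/T_m) = Q_H·(T_m − T_C)/T_H gives T_H − T_m = T_m − T_C, so T_m = (T_H + T_C)/2 = (811.15 + 289.15)/2 = 550 K.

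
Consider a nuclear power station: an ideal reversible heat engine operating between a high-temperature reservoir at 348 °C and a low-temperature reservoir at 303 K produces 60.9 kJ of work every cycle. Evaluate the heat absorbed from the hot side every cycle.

T_H = 348 °C → 348 + 273.15 = 621.15 K.
η_rev = 1 − T_C/T_H = 1 − 303.00/621.15 = 0.5122.
Q_H = W/η = 60.9/0.5122 = 119 kJ.

Q_H ≈ 119 kJ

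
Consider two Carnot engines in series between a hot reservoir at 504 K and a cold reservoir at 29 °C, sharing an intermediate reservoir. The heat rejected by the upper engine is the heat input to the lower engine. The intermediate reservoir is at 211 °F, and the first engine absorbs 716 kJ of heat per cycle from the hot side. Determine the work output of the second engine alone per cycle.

T_C = 29 °C → 29 + 273.15 = 302.15 K.
T_m = 211 °F → (211 − 32) × 5/9 = 99.44 °C = 372.59 K.
Heat entering the second stage: Q_m = Q_H·(T_m/T_H) = 716 × 372.59/504.00 = 529 kJ.
Second-stage efficiency η₂ = 1 − T_C/T_m = 1 − 302.15/372.59 = 0.1891, so W₂ = η₂·Q_m = 100 kJ.

W₂ ≈ 100 kJ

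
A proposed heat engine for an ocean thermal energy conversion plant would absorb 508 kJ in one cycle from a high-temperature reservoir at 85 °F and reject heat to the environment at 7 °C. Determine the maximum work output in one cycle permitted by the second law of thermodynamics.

T_H = 85 °F → (85 − 32) × 5/9 = 29.44 °C = 302.59 K.
T_C = 7 °C → 7 + 273.15 = 280.15 K.
The upper bound on efficiency is η_max = 1 − T_C/T_H = 1 − 280.15/302.59 = 0.0742.
W_max = η_max · Q_H = 0.0742 × 508 = 37.7 kJ.

W_max ≈ 37.7 kJ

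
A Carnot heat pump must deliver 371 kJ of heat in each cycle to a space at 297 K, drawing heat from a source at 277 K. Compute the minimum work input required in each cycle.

W_in ≈ 25.0 kJ

The Carnot heat-pump COP is COP_HP = T_H/(T_H − T_C) = 297.00/20.00 = 14.8500.
W = Q_H/COP_HP = 371/14.8500 = 25.0 kJ.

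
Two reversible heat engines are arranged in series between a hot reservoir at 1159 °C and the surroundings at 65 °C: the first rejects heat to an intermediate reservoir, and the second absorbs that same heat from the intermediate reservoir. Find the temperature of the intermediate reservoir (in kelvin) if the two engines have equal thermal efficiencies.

T_m ≈ 696 K

T_H = 1159 °C → 1159 + 273.15 = 1432.15 K.
T_C = 65 °C → 65 + 273.15 = 338.15 K.
Equal efficiencies require 1 − T_m/T_H = 1 − T_C/T_m, i.e. T_m/T_H = T_C/T_m, so T_m = √(T_H·T_C) = √(1432.15 × 338.15) = 696 K.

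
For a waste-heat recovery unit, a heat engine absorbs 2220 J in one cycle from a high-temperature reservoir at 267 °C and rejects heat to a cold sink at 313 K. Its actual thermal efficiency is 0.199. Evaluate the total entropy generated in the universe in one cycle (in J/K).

T_H = 267 °C → 267 + 273.15 = 540.15 K.
W = η·Q_H = 0.199 × 2220 = 441.8 J, so Q_C = Q_H − W = 1778 J.
Reservoir entropy changes: ΔS_H = −Q_H/T_H = −2220/540.15 = -4.110 J/K and ΔS_C = +Q_C/T_C = 1778/313.00 = 5.681 J/K.
ΔS_univ = −Q_H/T_H + Q_C/T_C = 1.57 J/K (> 0, since η = 0.199 < η_Carnot = 0.421).

ΔS_univ ≈ 1.57 J/K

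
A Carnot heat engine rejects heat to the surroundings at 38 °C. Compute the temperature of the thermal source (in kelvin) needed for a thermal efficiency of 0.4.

T_C = 38 °C → 38 + 273.15 = 311.15 K.
From η = 1 − T_C/T_H, solving for T_H gives T_H = T_C/(1 − η) = 311.15/(1 − 0.4) = 519 K.

T_H ≈ 519 K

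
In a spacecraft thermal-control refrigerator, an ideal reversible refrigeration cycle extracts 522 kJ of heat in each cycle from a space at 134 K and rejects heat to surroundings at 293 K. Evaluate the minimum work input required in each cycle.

The reversible coefficient of performance is COP_R = T_C/(T_H − T_C) = 134.00/159.00 = 0.8428.
W = Q_C/COP_R = 522/0.8428 = 619 kJ.

W_in ≈ 619 kJ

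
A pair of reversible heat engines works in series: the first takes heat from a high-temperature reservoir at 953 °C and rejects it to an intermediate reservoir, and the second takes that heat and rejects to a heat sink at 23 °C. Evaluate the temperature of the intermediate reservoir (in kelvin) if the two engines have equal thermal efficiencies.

T_m ≈ 603 K

T_H = 953 °C → 953 + 273.15 = 1226.15 K.
T_C = 23 °C → 23 + 273.15 = 296.15 K.
Equal efficiencies require 1 − T_m/T_H = 1 − T_C/T_m, i.e. T_m/T_H = T_C/T_m, so T_m = √(T_H·T_C) = √(1226.15 × 296.15) = 603 K.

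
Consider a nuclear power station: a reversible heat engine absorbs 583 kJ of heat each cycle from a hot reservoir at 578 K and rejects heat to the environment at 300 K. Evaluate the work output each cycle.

The Carnot efficiency is η = 1 − T_C/T_H = 1 − 300.00/578.00 = 0.4810.
W = η·Q_H = 0.4810 × 583 = 280 kJ.

W ≈ 280 kJ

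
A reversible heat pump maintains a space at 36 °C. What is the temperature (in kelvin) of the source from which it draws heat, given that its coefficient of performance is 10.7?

T_C ≈ 280.3 K

T_H = 36 °C → 36 + 273.15 = 309.15 K.
COP_HP = T_H/(T_H − T_C) ⇒ T_C = T_H·(COP_HP − 1)/COP_HP = 309.15 × (10.7 − 1)/10.7 = 280.3 K.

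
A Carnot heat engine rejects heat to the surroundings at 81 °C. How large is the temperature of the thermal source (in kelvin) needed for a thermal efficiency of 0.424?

T_C = 81 °C → 81 + 273.15 = 354.15 K.
From η = 1 − T_C/T_H, solving for T_H gives T_H = T_C/(1 − η) = 354.15/(1 − 0.424) = 615 K.

T_H ≈ 615 K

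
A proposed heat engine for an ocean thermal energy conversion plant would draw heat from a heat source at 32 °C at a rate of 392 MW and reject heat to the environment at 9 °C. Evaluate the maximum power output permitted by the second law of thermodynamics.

Ẇ_max ≈ 29.5 MW

T_H = 32 °C → 32 + 273.15 = 305.15 K.
T_C = 9 °C → 9 + 273.15 = 282.15 K.
No engine can exceed the Carnot limit: η_max = 1 − T_C/T_H = 1 − 282.15/305.15 = 0.0754.
W_max = η_max · Q_H = 0.0754 × 392 = 29.5 MW.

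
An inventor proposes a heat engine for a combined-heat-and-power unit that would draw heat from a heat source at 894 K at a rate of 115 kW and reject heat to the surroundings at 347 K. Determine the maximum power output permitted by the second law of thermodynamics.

Ẇ_max ≈ 70.4 kW

By the Carnot theorem, η_max = 1 − T_C/T_H = 1 − 347.00/894.00 = 0.6119.
W_max = η_max · Q_H = 0.6119 × 115 = 70.4 kW.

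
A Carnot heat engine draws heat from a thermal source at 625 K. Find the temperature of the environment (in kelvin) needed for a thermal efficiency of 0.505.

From η = 1 − T_C/T_H, T_C = T_H·(1 − η) = 625.00 × (1 − 0.505) = 309 K.

T_C ≈ 309 K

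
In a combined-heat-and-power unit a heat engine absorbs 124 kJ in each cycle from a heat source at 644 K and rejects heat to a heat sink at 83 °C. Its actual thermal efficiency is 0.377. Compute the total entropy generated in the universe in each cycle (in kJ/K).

T_C = 83 °C → 83 + 273.15 = 356.15 K.
W = η·Q_H = 0.377 × 124 = 46.75 kJ, so Q_C = Q_H − W = 77.25 kJ.
Entropy balance on the reservoirs: −Q_H/T_H = -0.1925 kJ/K, +Q_C/T_C = 0.2169 kJ/K.
ΔS_univ = −Q_H/T_H + Q_C/T_C = 0.0244 kJ/K (> 0, since η = 0.377 < η_Carnot = 0.447).

ΔS_univ ≈ 0.0244 kJ/K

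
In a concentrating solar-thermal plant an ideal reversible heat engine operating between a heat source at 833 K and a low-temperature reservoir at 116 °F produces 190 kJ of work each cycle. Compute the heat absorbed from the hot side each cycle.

Q_H ≈ 308 kJ

T_C = 116 °F → (116 − 32) × 5/9 = 46.67 °C = 319.82 K.
The Carnot efficiency is η = 1 − T_C/T_H = 1 − 319.82/833.00 = 0.6161.
Q_H = W/η = 190/0.6161 = 308 kJ.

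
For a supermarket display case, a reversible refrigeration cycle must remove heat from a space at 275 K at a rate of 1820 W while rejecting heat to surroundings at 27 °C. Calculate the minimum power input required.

Ẇ_in ≈ 166 W

T_H = 27 °C → 27 + 273.15 = 300.15 K.
For a reversible refrigerator, COP_R = T_C/(T_H − T_C) = 275.00/25.15 = 10.9344.
W = Q_C/COP_R = 1820/10.9344 = 166 W.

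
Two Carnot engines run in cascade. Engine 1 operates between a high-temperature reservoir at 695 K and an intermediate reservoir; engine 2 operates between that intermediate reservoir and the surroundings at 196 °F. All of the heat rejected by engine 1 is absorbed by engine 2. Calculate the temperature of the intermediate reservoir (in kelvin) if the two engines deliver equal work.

T_C = 196 °F → (196 − 32) × 5/9 = 91.11 °C = 364.26 K.
For reversible stages Q_m = Q_H·(T_m/T_H). Setting W₁ = Q_H(1 − T_m/T_H) equal to W₂ = Q_m(1 − T_C/T_m) = Q_H·(T_m − T_C)/T_H gives T_H − T_m = T_m − T_C, so T_m = (T_H + T_C)/2 = (695.00 + 364.26)/2 = 530 K.

T_m ≈ 530 K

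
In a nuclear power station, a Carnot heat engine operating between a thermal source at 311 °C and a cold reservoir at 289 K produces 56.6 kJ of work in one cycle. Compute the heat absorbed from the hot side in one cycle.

T_H = 311 °C → 311 + 273.15 = 584.15 K.
The Carnot efficiency is η = 1 − T_C/T_H = 1 − 289.00/584.15 = 0.5053.
Q_H = W/η = 56.6/0.5053 = 112 kJ.

Q_H ≈ 112 kJ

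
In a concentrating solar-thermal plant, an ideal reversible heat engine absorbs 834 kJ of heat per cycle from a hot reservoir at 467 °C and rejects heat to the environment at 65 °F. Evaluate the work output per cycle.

W ≈ 506 kJ

T_H = 467 °C → 467 + 273.15 = 740.15 K.
T_C = 65 °F → (65 − 32) × 5/9 = 18.33 °C = 291.48 K.
Since the cycle is reversible, η = 1 − T_C/T_H = 1 − 291.48/740.15 = 0.6062.
W = η·Q_H = 0.6062 × 834 = 506 kJ.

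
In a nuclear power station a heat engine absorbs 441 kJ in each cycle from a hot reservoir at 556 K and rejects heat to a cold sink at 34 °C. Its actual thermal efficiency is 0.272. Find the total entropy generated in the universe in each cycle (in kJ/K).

ΔS_univ ≈ 0.2521 kJ/K

T_C = 34 °C → 34 + 273.15 = 307.15 K.
W = η·Q_H = 0.272 × 441 = 120.0 kJ, so Q_C = Q_H − W = 321.0 kJ.
The hot reservoir loses entropy Q_H/T_H = 441/556.00 = 0.7932 kJ/K; the cold reservoir gains Q_C/T_C = 321.0/307.15 = 1.045 kJ/K.
ΔS_univ = −Q_H/T_H + Q_C/T_C = 0.2521 kJ/K (> 0, since η = 0.272 < η_Carnot = 0.448).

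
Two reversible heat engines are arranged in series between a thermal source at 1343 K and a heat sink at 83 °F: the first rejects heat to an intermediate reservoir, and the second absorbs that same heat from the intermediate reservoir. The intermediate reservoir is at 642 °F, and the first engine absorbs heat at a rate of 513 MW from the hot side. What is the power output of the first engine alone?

T_C = 83 °F → (83 − 32) × 5/9 = 28.33 °C = 301.48 K.
T_m = 642 °F → (642 − 32) × 5/9 = 338.89 °C = 612.04 K.
First-stage efficiency η₁ = 1 − T_m/T_H = 1 − 612.04/1343.00 = 0.5443.
W₁ = η₁·Q_H = 0.5443 × 513 = 279.2 MW.

Ẇ₁ ≈ 279.2 MW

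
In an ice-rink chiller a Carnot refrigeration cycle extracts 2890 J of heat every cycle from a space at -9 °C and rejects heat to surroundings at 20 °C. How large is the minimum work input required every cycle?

T_H = 20 °C → 20 + 273.15 = 293.15 K.
T_C = -9 °C → -9 + 273.15 = 264.15 K.
COP_R = T_C/(T_H − T_C) = 264.15/29.00 = 9.1086.
W = Q_C/COP_R = 2890/9.1086 = 317.3 J.

W_in ≈ 317.3 J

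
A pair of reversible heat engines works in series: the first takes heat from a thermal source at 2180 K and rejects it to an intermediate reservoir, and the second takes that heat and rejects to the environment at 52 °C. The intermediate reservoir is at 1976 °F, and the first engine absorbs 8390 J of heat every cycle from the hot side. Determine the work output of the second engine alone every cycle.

W₂ ≈ 3960 J

T_C = 52 °C → 52 + 273.15 = 325.15 K.
T_m = 1976 °F → (1976 − 32) × 5/9 = 1080.00 °C = 1353.15 K.
Heat entering the second stage: Q_m = Q_H·(T_m/T_H) = 8390 × 1353.15/2180.00 = 5210 J.
Second-stage efficiency η₂ = 1 − T_C/T_m = 1 − 325.15/1353.15 = 0.7597, so W₂ = η₂·Q_m = 3960 J.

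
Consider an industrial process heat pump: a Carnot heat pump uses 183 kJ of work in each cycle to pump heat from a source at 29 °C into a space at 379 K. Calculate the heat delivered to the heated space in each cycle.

T_C = 29 °C → 29 + 273.15 = 302.15 K.
For a reversible heat pump, COP_HP = T_H/(T_H − T_C) = 379.00/76.85 = 4.9317.
Q_H = COP_HP · W = 4.9317 × 183 = 902 kJ.

Q_H ≈ 902 kJ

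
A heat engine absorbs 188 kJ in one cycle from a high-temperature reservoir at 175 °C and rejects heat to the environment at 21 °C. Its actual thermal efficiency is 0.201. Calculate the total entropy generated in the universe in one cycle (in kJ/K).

T_H = 175 °C → 175 + 273.15 = 448.15 K.
T_C = 21 °C → 21 + 273.15 = 294.15 K.
W = η·Q_H = 0.201 × 188 = 37.79 kJ, so Q_C = Q_H − W = 150.2 kJ.
Reservoir entropy changes: ΔS_H = −Q_H/T_H = −188/448.15 = -0.4195 kJ/K and ΔS_C = +Q_C/T_C = 150.2/294.15 = 0.5107 kJ/K.
ΔS_univ = −Q_H/T_H + Q_C/T_C = 0.0912 kJ/K (> 0, since η = 0.201 < η_Carnot = 0.344).

ΔS_univ ≈ 0.0912 kJ/K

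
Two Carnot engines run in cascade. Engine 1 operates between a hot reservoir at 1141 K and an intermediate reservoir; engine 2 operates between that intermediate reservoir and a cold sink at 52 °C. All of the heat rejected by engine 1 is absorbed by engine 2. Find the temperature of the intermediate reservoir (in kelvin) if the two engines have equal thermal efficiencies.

T_C = 52 °C → 52 + 273.15 = 325.15 K.
Equal efficiencies require 1 − T_m/T_H = 1 − T_C/T_m, i.e. T_m/T_H = T_C/T_m, so T_m = √(T_H·T_C) = √(1141.00 × 325.15) = 609.1 K.

T_m ≈ 609.1 K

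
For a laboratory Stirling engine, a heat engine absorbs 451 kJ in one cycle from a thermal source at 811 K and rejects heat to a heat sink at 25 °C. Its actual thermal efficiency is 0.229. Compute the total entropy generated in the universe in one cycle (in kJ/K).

ΔS_univ ≈ 0.610 kJ/K

T_C = 25 °C → 25 + 273.15 = 298.15 K.
W = η·Q_H = 0.229 × 451 = 103.3 kJ, so Q_C = Q_H − W = 347.7 kJ.
The hot reservoir loses entropy Q_H/T_H = 451/811.00 = 0.5561 kJ/K; the cold reservoir gains Q_C/T_C = 347.7/298.15 = 1.166 kJ/K.
ΔS_univ = −Q_H/T_H + Q_C/T_C = 0.610 kJ/K (> 0, since η = 0.229 < η_Carnot = 0.632).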